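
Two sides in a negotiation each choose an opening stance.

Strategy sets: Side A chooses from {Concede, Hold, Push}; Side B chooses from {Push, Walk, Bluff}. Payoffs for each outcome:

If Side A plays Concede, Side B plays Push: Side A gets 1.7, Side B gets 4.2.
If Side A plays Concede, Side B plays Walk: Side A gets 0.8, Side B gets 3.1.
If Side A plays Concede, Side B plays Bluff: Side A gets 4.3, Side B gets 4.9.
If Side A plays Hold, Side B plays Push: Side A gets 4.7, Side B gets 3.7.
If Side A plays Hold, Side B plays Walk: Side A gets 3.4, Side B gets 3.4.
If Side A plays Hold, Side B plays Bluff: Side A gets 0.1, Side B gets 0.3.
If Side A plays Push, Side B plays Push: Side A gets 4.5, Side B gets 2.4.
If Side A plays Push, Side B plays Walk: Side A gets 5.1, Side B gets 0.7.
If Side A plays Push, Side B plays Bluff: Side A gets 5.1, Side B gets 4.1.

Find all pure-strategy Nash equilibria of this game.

Side A against Push: payoffs 1.7, 4.7, 4.5 → best response Hold.
Side A against Walk: payoffs 0.8, 3.4, 5.1 → best response Push.
Side A against Bluff: payoffs 4.3, 0.1, 5.1 → best response Push.
Side B against Concede: payoffs 4.2, 3.1, 4.9 → best response Bluff.
Side B against Hold: payoffs 3.7, 3.4, 0.3 → best response Push.
Side B against Push: payoffs 2.4, 0.7, 4.1 → best response Bluff.
Mutual best responses: (Hold, Push); (Push, Bluff).

The pure Nash equilibria are (Hold, Push); (Push, Bluff).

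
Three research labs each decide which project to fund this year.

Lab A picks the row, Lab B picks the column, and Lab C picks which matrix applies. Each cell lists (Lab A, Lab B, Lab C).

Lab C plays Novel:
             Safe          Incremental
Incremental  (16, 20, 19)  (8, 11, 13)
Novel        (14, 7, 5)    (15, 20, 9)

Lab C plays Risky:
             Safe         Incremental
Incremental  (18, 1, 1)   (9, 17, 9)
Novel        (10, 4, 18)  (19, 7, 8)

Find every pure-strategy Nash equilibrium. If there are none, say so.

The pure Nash equilibria are (Incremental, Safe, Novel), (Novel, Incremental, Novel).

Lab A against (Safe, Novel): payoffs 16, 14 → best response Incremental.
Lab A against (Safe, Risky): payoffs 18, 10 → best response Incremental.
Lab A against (Incremental, Novel): payoffs 8, 15 → best response Novel.
Lab A against (Incremental, Risky): payoffs 9, 19 → best response Novel.
Lab B against (Incremental, Novel): payoffs 20, 11 → best response Safe.
Lab B against (Incremental, Risky): payoffs 1, 17 → best response Incremental.
Lab B against (Novel, Novel): payoffs 7, 20 → best response Incremental.
Lab B against (Novel, Risky): payoffs 4, 7 → best response Incremental.
Lab C against (Incremental, Safe): payoffs 19, 1 → best response Novel.
Lab C against (Incremental, Incremental): payoffs 13, 9 → best response Novel.
Lab C against (Novel, Safe): payoffs 5, 18 → best response Risky.
Lab C against (Novel, Incremental): payoffs 9, 8 → best response Novel.
Mutual best responses: (Incremental, Safe, Novel); (Novel, Incremental, Novel).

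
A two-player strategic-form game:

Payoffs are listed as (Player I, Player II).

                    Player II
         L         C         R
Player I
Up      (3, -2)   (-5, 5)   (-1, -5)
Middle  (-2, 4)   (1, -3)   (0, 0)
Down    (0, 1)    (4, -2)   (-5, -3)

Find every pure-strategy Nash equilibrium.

For each strategy profile, look for a profitable unilateral deviation.
(Up, L): Player II can switch to C (-2 → 5). Not NE.
(Up, C): Player I can switch to Middle (-5 → 1). Not NE.
(Up, R): Player I can switch to Middle (-1 → 0). Not NE.
(Middle, L): Player I can switch to Up (-2 → 3). Not NE.
(Middle, C): Player I can switch to Down (1 → 4). Not NE.
(Middle, R): Player II can switch to L (0 → 4). Not NE.
(Down, L): Player I can switch to Up (0 → 3). Not NE.
(Down, C): Player II can switch to L (-2 → 1). Not NE.
(Down, R): Player I can switch to Up (-5 → -1). Not NE.

No pure-strategy Nash equilibrium.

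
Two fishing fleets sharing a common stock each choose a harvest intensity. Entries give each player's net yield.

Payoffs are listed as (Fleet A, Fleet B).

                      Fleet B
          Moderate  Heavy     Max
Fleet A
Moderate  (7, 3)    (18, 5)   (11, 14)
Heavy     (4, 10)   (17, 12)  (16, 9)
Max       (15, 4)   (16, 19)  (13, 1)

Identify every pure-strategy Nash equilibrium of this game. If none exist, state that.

This game has no pure Nash equilibrium.

(Moderate, Moderate): Fleet A can switch to Max (7 → 15). Not NE.
(Moderate, Heavy): Fleet B can switch to Max (5 → 14). Not NE.
(Moderate, Max): Fleet A can switch to Heavy (11 → 16). Not NE.
(Heavy, Moderate): Fleet A can switch to Moderate (4 → 7). Not NE.
(Heavy, Heavy): Fleet A can switch to Moderate (17 → 18). Not NE.
(Heavy, Max): Fleet B can switch to Moderate (9 → 10). Not NE.
(The remaining 3 profiles each have a profitable deviation by the same check.)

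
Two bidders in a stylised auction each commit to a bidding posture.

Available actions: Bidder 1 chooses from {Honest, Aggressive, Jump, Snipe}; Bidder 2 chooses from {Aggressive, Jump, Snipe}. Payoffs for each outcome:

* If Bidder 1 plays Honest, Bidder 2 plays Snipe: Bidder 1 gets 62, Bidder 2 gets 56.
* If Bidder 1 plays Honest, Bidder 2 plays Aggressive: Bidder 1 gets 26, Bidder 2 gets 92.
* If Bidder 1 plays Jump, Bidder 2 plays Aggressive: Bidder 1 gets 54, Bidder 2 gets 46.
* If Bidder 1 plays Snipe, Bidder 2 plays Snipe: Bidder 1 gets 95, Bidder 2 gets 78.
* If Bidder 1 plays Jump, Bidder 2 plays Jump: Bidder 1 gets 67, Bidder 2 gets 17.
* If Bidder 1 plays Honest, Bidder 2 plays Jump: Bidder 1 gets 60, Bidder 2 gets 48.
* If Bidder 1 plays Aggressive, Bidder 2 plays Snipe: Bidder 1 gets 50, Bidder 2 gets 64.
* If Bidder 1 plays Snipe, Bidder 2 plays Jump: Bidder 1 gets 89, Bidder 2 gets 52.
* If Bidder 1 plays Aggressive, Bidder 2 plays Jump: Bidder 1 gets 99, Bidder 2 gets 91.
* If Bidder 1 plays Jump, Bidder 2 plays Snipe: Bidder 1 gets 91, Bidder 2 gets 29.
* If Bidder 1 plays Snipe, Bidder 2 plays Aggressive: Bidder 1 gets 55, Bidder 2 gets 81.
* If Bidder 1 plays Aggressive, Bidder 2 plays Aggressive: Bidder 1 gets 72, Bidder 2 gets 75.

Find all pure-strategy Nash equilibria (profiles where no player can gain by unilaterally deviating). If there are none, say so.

Mark each player's best response to every combination of opponents' strategies; a profile where every player is best-responding is a pure Nash equilibrium.
Bidder 1 against Aggressive: payoffs 26, 72, 54, 55 → best response Aggressive.
Bidder 1 against Jump: payoffs 60, 99, 67, 89 → best response Aggressive.
Bidder 1 against Snipe: payoffs 62, 50, 91, 95 → best response Snipe.
Bidder 2 against Honest: payoffs 92, 48, 56 → best response Aggressive.
Bidder 2 against Aggressive: payoffs 75, 91, 64 → best response Jump.
Bidder 2 against Jump: payoffs 46, 17, 29 → best response Aggressive.
Bidder 2 against Snipe: payoffs 81, 52, 78 → best response Aggressive.
Mutual best responses: (Aggressive, Jump).

(Aggressive, Jump)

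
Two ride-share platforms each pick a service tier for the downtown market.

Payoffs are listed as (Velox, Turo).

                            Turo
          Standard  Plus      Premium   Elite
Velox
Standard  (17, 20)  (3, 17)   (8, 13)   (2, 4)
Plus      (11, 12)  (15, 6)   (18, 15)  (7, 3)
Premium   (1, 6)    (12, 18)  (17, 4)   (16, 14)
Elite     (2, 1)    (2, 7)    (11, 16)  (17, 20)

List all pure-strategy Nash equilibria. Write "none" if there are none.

(Standard, Standard); (Plus, Premium); (Elite, Elite)

Velox against Standard: payoffs 17, 11, 1, 2 → best response Standard.
Velox against Plus: payoffs 3, 15, 12, 2 → best response Plus.
Velox against Premium: payoffs 8, 18, 17, 11 → best response Plus.
Velox against Elite: payoffs 2, 7, 16, 17 → best response Elite.
Turo against Standard: payoffs 20, 17, 13, 4 → best response Standard.
Turo against Plus: payoffs 12, 6, 15, 3 → best response Premium.
Turo against Premium: payoffs 6, 18, 4, 14 → best response Plus.
Turo against Elite: payoffs 1, 7, 16, 20 → best response Elite.
Mutual best responses: (Standard, Standard); (Plus, Premium); (Elite, Elite).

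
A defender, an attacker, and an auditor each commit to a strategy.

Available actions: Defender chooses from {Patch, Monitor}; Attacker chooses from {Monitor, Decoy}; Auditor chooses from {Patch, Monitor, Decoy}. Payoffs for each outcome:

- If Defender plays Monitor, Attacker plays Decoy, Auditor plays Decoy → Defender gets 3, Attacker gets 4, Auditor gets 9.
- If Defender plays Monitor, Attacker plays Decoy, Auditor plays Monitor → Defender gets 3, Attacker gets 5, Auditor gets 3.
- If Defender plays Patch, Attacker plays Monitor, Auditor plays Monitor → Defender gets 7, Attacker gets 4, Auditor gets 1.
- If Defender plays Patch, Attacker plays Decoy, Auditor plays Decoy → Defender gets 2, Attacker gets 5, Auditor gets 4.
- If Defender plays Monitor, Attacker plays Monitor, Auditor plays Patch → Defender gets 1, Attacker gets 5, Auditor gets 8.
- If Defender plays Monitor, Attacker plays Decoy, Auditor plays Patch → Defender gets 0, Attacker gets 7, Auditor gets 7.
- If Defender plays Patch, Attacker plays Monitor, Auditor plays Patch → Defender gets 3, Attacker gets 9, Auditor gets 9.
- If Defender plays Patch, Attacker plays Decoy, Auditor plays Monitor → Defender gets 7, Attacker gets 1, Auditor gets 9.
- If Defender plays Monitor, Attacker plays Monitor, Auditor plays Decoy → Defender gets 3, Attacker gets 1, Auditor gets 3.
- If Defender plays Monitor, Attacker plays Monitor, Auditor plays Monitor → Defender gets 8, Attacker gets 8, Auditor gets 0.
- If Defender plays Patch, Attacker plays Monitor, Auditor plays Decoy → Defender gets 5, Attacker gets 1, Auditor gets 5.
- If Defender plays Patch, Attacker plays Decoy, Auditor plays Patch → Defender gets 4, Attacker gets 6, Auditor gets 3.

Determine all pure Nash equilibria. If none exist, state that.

Pure-strategy Nash equilibria: (Patch, Monitor, Patch) and (Monitor, Decoy, Decoy)

Defender against (Monitor, Patch): payoffs 3, 1 → best response Patch.
Defender against (Monitor, Monitor): payoffs 7, 8 → best response Monitor.
Defender against (Monitor, Decoy): payoffs 5, 3 → best response Patch.
Defender against (Decoy, Patch): payoffs 4, 0 → best response Patch.
Defender against (Decoy, Monitor): payoffs 7, 3 → best response Patch.
Defender against (Decoy, Decoy): payoffs 2, 3 → best response Monitor.
Attacker against (Patch, Patch): payoffs 9, 6 → best response Monitor.
Attacker against (Patch, Monitor): payoffs 4, 1 → best response Monitor.
Attacker against (Patch, Decoy): payoffs 1, 5 → best response Decoy.
Attacker against (Monitor, Patch): payoffs 5, 7 → best response Decoy.
Attacker against (Monitor, Monitor): payoffs 8, 5 → best response Monitor.
Attacker against (Monitor, Decoy): payoffs 1, 4 → best response Decoy.
Auditor against (Patch, Monitor): payoffs 9, 1, 5 → best response Patch.
Auditor against (Patch, Decoy): payoffs 3, 9, 4 → best response Monitor.
Auditor against (Monitor, Monitor): payoffs 8, 0, 3 → best response Patch.
Auditor against (Monitor, Decoy): payoffs 7, 3, 9 → best response Decoy.
Mutual best responses: (Patch, Monitor, Patch); (Monitor, Decoy, Decoy).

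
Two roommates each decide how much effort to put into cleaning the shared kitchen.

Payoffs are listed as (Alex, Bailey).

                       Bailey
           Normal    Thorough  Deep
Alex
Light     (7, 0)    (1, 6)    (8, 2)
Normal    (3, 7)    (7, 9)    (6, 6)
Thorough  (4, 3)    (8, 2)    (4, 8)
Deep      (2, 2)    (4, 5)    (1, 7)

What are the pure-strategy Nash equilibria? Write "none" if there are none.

(Light, Normal): Bailey can switch to Thorough (0 → 6). Not NE.
(Light, Thorough): Alex can switch to Normal (1 → 7). Not NE.
(Light, Deep): Bailey can switch to Thorough (2 → 6). Not NE.
(Normal, Normal): Alex can switch to Light (3 → 7). Not NE.
(Normal, Thorough): Alex can switch to Thorough (7 → 8). Not NE.
(Normal, Deep): Alex can switch to Light (6 → 8). Not NE.
(Thorough, Normal): Alex can switch to Light (4 → 7). Not NE.
(Thorough, Thorough): Bailey can switch to Normal (2 → 3). Not NE.
(Thorough, Deep): Alex can switch to Light (4 → 8). Not NE.
(Deep, Normal): Alex can switch to Light (2 → 7). Not NE.
(Deep, Thorough): Alex can switch to Normal (4 → 7). Not NE.
(Deep, Deep): Alex can switch to Light (1 → 8). Not NE.

There is no pure-strategy Nash equilibrium.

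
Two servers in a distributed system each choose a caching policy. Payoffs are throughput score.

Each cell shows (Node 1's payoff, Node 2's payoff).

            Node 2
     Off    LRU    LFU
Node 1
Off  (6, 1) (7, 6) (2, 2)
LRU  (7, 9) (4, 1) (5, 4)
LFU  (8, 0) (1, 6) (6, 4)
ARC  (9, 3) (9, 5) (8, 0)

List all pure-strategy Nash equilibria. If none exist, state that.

(Off, Off): Node 1 can switch to LRU (6 → 7). Not NE.
(Off, LRU): Node 1 can switch to ARC (7 → 9). Not NE.
(Off, LFU): Node 1 can switch to LRU (2 → 5). Not NE.
(LRU, Off): Node 1 can switch to LFU (7 → 8). Not NE.
(LRU, LRU): Node 1 can switch to Off (4 → 7). Not NE.
(LRU, LFU): Node 1 can switch to LFU (5 → 6). Not NE.
(LFU, Off): Node 1 can switch to ARC (8 → 9). Not NE.
(LFU, LRU): Node 1 can switch to Off (1 → 7). Not NE.
(ARC, LRU): Node 1 gets 9, best alternative 7; Node 2 gets 5, best alternative 3. No profitable deviation — NE.
(The remaining 3 profiles each have a profitable deviation by the same check.)

The unique pure-strategy Nash equilibrium is (ARC, LRU).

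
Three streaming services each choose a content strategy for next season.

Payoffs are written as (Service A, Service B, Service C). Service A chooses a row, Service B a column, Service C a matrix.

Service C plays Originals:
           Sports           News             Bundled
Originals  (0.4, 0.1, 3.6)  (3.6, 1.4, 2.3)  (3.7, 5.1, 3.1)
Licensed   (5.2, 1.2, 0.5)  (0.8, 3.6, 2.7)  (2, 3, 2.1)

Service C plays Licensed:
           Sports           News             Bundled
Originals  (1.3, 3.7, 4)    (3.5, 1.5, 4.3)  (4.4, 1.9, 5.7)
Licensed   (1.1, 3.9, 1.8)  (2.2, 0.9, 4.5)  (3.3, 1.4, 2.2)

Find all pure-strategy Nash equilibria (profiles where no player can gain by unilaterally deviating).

Service A against (Sports, Originals): payoffs 0.4, 5.2 → best response Licensed.
Service A against (Sports, Licensed): payoffs 1.3, 1.1 → best response Originals.
Service A against (News, Originals): payoffs 3.6, 0.8 → best response Originals.
Service A against (News, Licensed): payoffs 3.5, 2.2 → best response Originals.
Service A against (Bundled, Originals): payoffs 3.7, 2 → best response Originals.
Service A against (Bundled, Licensed): payoffs 4.4, 3.3 → best response Originals.
Service B against (Originals, Originals): payoffs 0.1, 1.4, 5.1 → best response Bundled.
Service B against (Originals, Licensed): payoffs 3.7, 1.5, 1.9 → best response Sports.
Service B against (Licensed, Originals): payoffs 1.2, 3.6, 3 → best response News.
Service B against (Licensed, Licensed): payoffs 3.9, 0.9, 1.4 → best response Sports.
Service C against (Originals, Sports): payoffs 3.6, 4 → best response Licensed.
Service C against (Originals, News): payoffs 2.3, 4.3 → best response Licensed.
Service C against (Originals, Bundled): payoffs 3.1, 5.7 → best response Licensed.
Service C against (Licensed, Sports): payoffs 0.5, 1.8 → best response Licensed.
Service C against (Licensed, News): payoffs 2.7, 4.5 → best response Licensed.
Service C against (Licensed, Bundled): payoffs 2.1, 2.2 → best response Licensed.
Mutual best responses: (Originals, Sports, Licensed).

(Originals, Sports, Licensed)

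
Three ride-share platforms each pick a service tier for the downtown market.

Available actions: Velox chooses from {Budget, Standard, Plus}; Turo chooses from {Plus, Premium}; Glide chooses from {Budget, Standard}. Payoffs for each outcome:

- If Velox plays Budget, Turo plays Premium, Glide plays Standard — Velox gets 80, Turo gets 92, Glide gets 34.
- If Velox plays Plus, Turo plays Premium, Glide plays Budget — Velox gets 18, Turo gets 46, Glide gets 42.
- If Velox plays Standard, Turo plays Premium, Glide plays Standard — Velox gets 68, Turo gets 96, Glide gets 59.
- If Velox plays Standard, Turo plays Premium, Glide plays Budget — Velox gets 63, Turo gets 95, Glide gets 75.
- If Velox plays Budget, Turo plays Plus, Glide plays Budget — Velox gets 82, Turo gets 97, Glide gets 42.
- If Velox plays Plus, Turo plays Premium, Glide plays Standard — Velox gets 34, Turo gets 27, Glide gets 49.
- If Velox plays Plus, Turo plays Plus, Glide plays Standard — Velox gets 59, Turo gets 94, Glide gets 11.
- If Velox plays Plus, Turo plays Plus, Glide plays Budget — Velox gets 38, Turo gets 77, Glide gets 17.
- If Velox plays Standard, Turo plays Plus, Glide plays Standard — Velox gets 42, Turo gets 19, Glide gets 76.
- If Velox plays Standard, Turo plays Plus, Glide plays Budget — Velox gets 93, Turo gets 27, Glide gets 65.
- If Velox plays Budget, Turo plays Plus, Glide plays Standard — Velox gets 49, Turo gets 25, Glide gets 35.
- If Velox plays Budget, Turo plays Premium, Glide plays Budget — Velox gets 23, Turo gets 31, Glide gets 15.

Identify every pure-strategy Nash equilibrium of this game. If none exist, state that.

Pure-strategy Nash equilibria: (Budget, Premium, Standard); (Standard, Premium, Budget)

Mark each player's best response to every combination of opponents' strategies; a profile where every player is best-responding is a pure Nash equilibrium.
Velox against (Plus, Budget): payoffs 82, 93, 38 → best response Standard.
Velox against (Plus, Standard): payoffs 49, 42, 59 → best response Plus.
Velox against (Premium, Budget): payoffs 23, 63, 18 → best response Standard.
Velox against (Premium, Standard): payoffs 80, 68, 34 → best response Budget.
Turo against (Budget, Budget): payoffs 97, 31 → best response Plus.
Turo against (Budget, Standard): payoffs 25, 92 → best response Premium.
Turo against (Standard, Budget): payoffs 27, 95 → best response Premium.
Turo against (Standard, Standard): payoffs 19, 96 → best response Premium.
Turo against (Plus, Budget): payoffs 77, 46 → best response Plus.
Turo against (Plus, Standard): payoffs 94, 27 → best response Plus.
Glide against (Budget, Plus): payoffs 42, 35 → best response Budget.
Glide against (Budget, Premium): payoffs 15, 34 → best response Standard.
Glide against (Standard, Plus): payoffs 65, 76 → best response Standard.
Glide against (Standard, Premium): payoffs 75, 59 → best response Budget.
Glide against (Plus, Plus): payoffs 17, 11 → best response Budget.
Glide against (Plus, Premium): payoffs 42, 49 → best response Standard.
Mutual best responses: (Budget, Premium, Standard); (Standard, Premium, Budget).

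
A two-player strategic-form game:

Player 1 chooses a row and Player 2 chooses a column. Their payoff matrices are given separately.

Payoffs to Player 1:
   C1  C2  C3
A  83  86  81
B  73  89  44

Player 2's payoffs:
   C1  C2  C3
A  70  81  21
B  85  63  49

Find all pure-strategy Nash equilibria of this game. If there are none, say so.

This game has no pure Nash equilibrium.

Player 1 against C1: payoffs 83, 73 → best response A.
Player 1 against C2: payoffs 86, 89 → best response B.
Player 1 against C3: payoffs 81, 44 → best response A.
Player 2 against A: payoffs 70, 81, 21 → best response C2.
Player 2 against B: payoffs 85, 63, 49 → best response C1.
No profile is a mutual best response for all players.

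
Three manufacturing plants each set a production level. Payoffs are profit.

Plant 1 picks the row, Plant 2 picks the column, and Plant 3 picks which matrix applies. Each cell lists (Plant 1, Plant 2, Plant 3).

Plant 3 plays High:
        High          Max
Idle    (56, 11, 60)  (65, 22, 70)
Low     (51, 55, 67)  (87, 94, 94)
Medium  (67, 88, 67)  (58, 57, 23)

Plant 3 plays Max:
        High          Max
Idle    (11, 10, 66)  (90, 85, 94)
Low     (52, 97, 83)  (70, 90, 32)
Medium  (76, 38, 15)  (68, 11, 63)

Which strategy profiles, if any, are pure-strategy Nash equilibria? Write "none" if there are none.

(Idle, High, High): Plant 1 can switch to Medium (56 → 67). Not NE.
(Idle, High, Max): Plant 1 can switch to Low (11 → 52). Not NE.
(Idle, Max, High): Plant 1 can switch to Low (65 → 87). Not NE.
(Idle, Max, Max): Plant 1 gets 90, best alternative 70; Plant 2 gets 85, best alternative 10; Plant 3 gets 94, best alternative 70. No profitable deviation — NE.
(Low, High, High): Plant 1 can switch to Idle (51 → 56). Not NE.
(Low, High, Max): Plant 1 can switch to Medium (52 → 76). Not NE.
(Low, Max, High): Plant 1 gets 87, best alternative 65; Plant 2 gets 94, best alternative 55; Plant 3 gets 94, best alternative 32. No profitable deviation — NE.
(Low, Max, Max): Plant 1 can switch to Idle (70 → 90). Not NE.
(Medium, High, High): Plant 1 gets 67, best alternative 56; Plant 2 gets 88, best alternative 57; Plant 3 gets 67, best alternative 15. No profitable deviation — NE.
(Medium, High, Max): Plant 3 can switch to High (15 → 67). Not NE.
(Medium, Max, High): Plant 1 can switch to Idle (58 → 65). Not NE.
(Medium, Max, Max): Plant 1 can switch to Idle (68 → 90). Not NE.

Pure-strategy Nash equilibria: (Idle, Max, Max) and (Low, Max, High) and (Medium, High, High)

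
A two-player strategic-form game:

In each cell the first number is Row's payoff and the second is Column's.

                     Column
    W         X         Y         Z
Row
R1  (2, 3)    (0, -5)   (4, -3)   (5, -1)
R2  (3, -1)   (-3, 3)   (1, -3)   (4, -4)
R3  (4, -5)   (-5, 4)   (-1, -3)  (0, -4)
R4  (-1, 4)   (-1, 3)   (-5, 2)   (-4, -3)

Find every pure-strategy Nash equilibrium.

This game has no pure Nash equilibrium.

(R1, W): Row can switch to R2 (2 → 3). Not NE.
(R1, X): Column can switch to W (-5 → 3). Not NE.
(R1, Y): Column can switch to W (-3 → 3). Not NE.
(R1, Z): Column can switch to W (-1 → 3). Not NE.
(R2, W): Row can switch to R3 (3 → 4). Not NE.
(R2, X): Row can switch to R1 (-3 → 0). Not NE.
(The remaining 10 profiles each have a profitable deviation by the same check.)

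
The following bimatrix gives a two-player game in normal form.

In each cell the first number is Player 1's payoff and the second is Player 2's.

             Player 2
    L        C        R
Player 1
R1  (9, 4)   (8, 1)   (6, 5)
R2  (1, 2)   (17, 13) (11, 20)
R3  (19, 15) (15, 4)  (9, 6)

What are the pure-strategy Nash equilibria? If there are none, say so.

The pure Nash equilibria are (R2, R), (R3, L).

Mark each player's best response to every combination of opponents' strategies; a profile where every player is best-responding is a pure Nash equilibrium.
Player 1 against L: payoffs 9, 1, 19 → best response R3.
Player 1 against C: payoffs 8, 17, 15 → best response R2.
Player 1 against R: payoffs 6, 11, 9 → best response R2.
Player 2 against R1: payoffs 4, 1, 5 → best response R.
Player 2 against R2: payoffs 2, 13, 20 → best response R.
Player 2 against R3: payoffs 15, 4, 6 → best response L.
Mutual best responses: (R2, R); (R3, L).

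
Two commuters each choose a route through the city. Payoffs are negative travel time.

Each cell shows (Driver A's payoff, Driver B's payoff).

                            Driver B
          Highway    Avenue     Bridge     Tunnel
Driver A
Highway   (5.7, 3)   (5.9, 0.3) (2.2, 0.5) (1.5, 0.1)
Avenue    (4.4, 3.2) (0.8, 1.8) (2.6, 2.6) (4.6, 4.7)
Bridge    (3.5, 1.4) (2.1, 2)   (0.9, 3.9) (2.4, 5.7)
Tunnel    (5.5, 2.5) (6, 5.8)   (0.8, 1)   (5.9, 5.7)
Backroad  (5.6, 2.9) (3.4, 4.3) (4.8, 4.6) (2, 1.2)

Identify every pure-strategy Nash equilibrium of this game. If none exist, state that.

Pure-strategy Nash equilibria: (Highway, Highway); (Tunnel, Avenue); (Backroad, Bridge)

Driver A against Highway: payoffs 5.7, 4.4, 3.5, 5.5, 5.6 → best response Highway.
Driver A against Avenue: payoffs 5.9, 0.8, 2.1, 6, 3.4 → best response Tunnel.
Driver A against Bridge: payoffs 2.2, 2.6, 0.9, 0.8, 4.8 → best response Backroad.
Driver A against Tunnel: payoffs 1.5, 4.6, 2.4, 5.9, 2 → best response Tunnel.
Driver B against Highway: payoffs 3, 0.3, 0.5, 0.1 → best response Highway.
Driver B against Avenue: payoffs 3.2, 1.8, 2.6, 4.7 → best response Tunnel.
Driver B against Bridge: payoffs 1.4, 2, 3.9, 5.7 → best response Tunnel.
Driver B against Tunnel: payoffs 2.5, 5.8, 1, 5.7 → best response Avenue.
Driver B against Backroad: payoffs 2.9, 4.3, 4.6, 1.2 → best response Bridge.
Mutual best responses: (Highway, Highway); (Tunnel, Avenue); (Backroad, Bridge).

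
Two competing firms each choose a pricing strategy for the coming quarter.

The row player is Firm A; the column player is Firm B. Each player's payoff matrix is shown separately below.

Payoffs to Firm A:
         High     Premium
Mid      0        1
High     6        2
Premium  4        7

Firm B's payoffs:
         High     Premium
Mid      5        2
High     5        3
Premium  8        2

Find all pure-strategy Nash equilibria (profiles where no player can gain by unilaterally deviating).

Firm A against High: payoffs 0, 6, 4 → best response High.
Firm A against Premium: payoffs 1, 2, 7 → best response Premium.
Firm B against Mid: payoffs 5, 2 → best response High.
Firm B against High: payoffs 5, 3 → best response High.
Firm B against Premium: payoffs 8, 2 → best response High.
Mutual best responses: (High, High).

The unique pure-strategy Nash equilibrium is (High, High).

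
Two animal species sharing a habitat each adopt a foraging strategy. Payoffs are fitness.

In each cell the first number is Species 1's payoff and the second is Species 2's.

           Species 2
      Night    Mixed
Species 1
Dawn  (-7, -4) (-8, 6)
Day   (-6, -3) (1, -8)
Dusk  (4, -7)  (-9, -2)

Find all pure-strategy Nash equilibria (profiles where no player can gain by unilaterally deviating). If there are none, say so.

For each player, find the best response to each opponent profile; mutual best responses are the pure NE.
Species 1 against Night: payoffs -7, -6, 4 → best response Dusk.
Species 1 against Mixed: payoffs -8, 1, -9 → best response Day.
Species 2 against Dawn: payoffs -4, 6 → best response Mixed.
Species 2 against Day: payoffs -3, -8 → best response Night.
Species 2 against Dusk: payoffs -7, -2 → best response Mixed.
No profile is a mutual best response for all players.

There is no pure-strategy Nash equilibrium.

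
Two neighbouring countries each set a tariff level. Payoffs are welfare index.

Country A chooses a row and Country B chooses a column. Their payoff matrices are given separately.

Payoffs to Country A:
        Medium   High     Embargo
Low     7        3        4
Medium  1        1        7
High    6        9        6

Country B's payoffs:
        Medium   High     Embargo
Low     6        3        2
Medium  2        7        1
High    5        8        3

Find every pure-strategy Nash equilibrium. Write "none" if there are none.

The pure Nash equilibria are (Low, Medium) and (High, High).

Check each profile: it is a Nash equilibrium iff no player can strictly gain by switching unilaterally.
(Low, Medium): Country A gets 7, best alternative 6; Country B gets 6, best alternative 3. No profitable deviation — NE.
(Low, High): Country A can switch to High (3 → 9). Not NE.
(Low, Embargo): Country A can switch to Medium (4 → 7). Not NE.
(Medium, Medium): Country A can switch to Low (1 → 7). Not NE.
(Medium, High): Country A can switch to Low (1 → 3). Not NE.
(Medium, Embargo): Country B can switch to Medium (1 → 2). Not NE.
(High, Medium): Country A can switch to Low (6 → 7). Not NE.
(High, High): Country A gets 9, best alternative 3; Country B gets 8, best alternative 5. No profitable deviation — NE.
(The remaining 1 profile has a profitable deviation by the same check.)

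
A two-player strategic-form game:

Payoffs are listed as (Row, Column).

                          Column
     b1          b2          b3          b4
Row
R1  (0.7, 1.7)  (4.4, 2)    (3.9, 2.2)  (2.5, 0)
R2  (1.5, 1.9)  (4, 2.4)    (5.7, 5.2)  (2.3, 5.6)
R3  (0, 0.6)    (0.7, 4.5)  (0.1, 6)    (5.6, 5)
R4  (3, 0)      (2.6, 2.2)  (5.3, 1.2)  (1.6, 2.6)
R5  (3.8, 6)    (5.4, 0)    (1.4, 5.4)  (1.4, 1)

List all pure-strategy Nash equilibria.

Row against b1: payoffs 0.7, 1.5, 0, 3, 3.8 → best response R5.
Row against b2: payoffs 4.4, 4, 0.7, 2.6, 5.4 → best response R5.
Row against b3: payoffs 3.9, 5.7, 0.1, 5.3, 1.4 → best response R2.
Row against b4: payoffs 2.5, 2.3, 5.6, 1.6, 1.4 → best response R3.
Column against R1: payoffs 1.7, 2, 2.2, 0 → best response b3.
Column against R2: payoffs 1.9, 2.4, 5.2, 5.6 → best response b4.
Column against R3: payoffs 0.6, 4.5, 6, 5 → best response b3.
Column against R4: payoffs 0, 2.2, 1.2, 2.6 → best response b4.
Column against R5: payoffs 6, 0, 5.4, 1 → best response b1.
Mutual best responses: (R5, b1).

Pure NE: (R5, b1)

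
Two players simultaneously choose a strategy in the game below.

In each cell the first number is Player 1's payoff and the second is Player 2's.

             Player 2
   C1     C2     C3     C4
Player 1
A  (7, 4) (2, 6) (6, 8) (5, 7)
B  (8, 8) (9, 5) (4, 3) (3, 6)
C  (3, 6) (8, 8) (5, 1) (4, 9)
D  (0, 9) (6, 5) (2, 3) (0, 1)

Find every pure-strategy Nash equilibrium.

(A, C1): Player 1 can switch to B (7 → 8). Not NE.
(A, C2): Player 1 can switch to B (2 → 9). Not NE.
(A, C3): Player 1 gets 6, best alternative 5; Player 2 gets 8, best alternative 7. No profitable deviation — NE.
(A, C4): Player 2 can switch to C3 (7 → 8). Not NE.
(B, C1): Player 1 gets 8, best alternative 7; Player 2 gets 8, best alternative 6. No profitable deviation — NE.
(B, C2): Player 2 can switch to C1 (5 → 8). Not NE.
(B, C3): Player 1 can switch to A (4 → 6). Not NE.
(B, C4): Player 1 can switch to A (3 → 5). Not NE.
(The remaining 8 profiles each have a profitable deviation by the same check.)

(A, C3), (B, C1)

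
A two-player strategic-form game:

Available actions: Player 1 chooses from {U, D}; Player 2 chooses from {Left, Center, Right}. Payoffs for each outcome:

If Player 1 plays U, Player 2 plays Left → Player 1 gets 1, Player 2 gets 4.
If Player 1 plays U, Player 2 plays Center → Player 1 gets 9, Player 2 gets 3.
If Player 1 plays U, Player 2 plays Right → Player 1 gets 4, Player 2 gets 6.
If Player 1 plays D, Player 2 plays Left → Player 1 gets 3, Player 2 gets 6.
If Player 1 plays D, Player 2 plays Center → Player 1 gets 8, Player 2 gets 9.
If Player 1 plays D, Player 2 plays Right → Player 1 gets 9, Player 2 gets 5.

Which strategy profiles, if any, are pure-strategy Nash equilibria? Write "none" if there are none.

Player 1 against Left: payoffs 1, 3 → best response D.
Player 1 against Center: payoffs 9, 8 → best response U.
Player 1 against Right: payoffs 4, 9 → best response D.
Player 2 against U: payoffs 4, 3, 6 → best response Right.
Player 2 against D: payoffs 6, 9, 5 → best response Center.
No profile is a mutual best response for all players.

This game has no pure Nash equilibrium.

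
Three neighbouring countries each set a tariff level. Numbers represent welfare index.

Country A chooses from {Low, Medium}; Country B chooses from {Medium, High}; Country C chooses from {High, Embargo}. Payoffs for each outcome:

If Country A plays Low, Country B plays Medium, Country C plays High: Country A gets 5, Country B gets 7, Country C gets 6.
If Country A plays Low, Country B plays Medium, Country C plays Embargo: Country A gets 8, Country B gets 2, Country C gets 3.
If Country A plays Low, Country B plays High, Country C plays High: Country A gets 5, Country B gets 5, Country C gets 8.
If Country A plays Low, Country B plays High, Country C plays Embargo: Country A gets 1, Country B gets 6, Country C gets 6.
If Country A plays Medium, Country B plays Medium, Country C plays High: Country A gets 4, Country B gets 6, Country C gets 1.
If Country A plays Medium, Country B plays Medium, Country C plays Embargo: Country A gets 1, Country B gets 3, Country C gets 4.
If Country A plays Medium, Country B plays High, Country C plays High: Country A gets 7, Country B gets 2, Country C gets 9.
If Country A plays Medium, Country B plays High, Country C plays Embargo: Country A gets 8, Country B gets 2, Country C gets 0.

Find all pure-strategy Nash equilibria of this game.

Pure NE: (Low, Medium, High)

(Low, Medium, High): Country A gets 5, best alternative 4; Country B gets 7, best alternative 5; Country C gets 6, best alternative 3. No profitable deviation — NE.
(Low, Medium, Embargo): Country B can switch to High (2 → 6). Not NE.
(Low, High, High): Country A can switch to Medium (5 → 7). Not NE.
(Low, High, Embargo): Country A can switch to Medium (1 → 8). Not NE.
(Medium, Medium, High): Country A can switch to Low (4 → 5). Not NE.
(Medium, Medium, Embargo): Country A can switch to Low (1 → 8). Not NE.
(Medium, High, High): Country B can switch to Medium (2 → 6). Not NE.
(Medium, High, Embargo): Country B can switch to Medium (2 → 3). Not NE.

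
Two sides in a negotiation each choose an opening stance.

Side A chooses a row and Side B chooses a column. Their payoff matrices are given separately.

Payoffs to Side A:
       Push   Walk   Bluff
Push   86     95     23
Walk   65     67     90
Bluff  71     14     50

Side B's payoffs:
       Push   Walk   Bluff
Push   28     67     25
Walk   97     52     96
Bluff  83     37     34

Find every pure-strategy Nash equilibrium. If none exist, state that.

The unique pure-strategy Nash equilibrium is (Push, Walk).

For each strategy profile, look for a profitable unilateral deviation.
(Push, Push): Side B can switch to Walk (28 → 67). Not NE.
(Push, Walk): Side A gets 95, best alternative 67; Side B gets 67, best alternative 28. No profitable deviation — NE.
(Push, Bluff): Side A can switch to Walk (23 → 90). Not NE.
(Walk, Push): Side A can switch to Push (65 → 86). Not NE.
(Walk, Walk): Side A can switch to Push (67 → 95). Not NE.
(Walk, Bluff): Side B can switch to Push (96 → 97). Not NE.
(Bluff, Push): Side A can switch to Push (71 → 86). Not NE.
(Bluff, Walk): Side A can switch to Push (14 → 95). Not NE.
(Bluff, Bluff): Side A can switch to Walk (50 → 90). Not NE.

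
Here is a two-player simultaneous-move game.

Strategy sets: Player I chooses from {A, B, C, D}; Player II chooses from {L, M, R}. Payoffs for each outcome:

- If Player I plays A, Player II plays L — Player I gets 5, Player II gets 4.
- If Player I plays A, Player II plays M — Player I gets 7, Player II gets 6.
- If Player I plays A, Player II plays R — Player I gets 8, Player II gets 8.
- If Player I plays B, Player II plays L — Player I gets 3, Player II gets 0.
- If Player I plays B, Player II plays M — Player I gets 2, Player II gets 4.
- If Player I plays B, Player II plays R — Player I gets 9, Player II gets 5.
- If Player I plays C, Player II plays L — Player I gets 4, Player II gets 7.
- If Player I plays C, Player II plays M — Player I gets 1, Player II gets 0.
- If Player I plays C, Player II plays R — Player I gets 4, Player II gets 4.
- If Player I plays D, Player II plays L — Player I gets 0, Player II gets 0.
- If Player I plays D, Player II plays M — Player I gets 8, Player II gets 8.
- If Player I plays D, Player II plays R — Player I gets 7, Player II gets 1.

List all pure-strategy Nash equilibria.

Pure-strategy Nash equilibria: (B, R); (D, M)

(A, L): Player II can switch to M (4 → 6). Not NE.
(A, M): Player I can switch to D (7 → 8). Not NE.
(A, R): Player I can switch to B (8 → 9). Not NE.
(B, L): Player I can switch to A (3 → 5). Not NE.
(B, M): Player I can switch to A (2 → 7). Not NE.
(B, R): Player I gets 9, best alternative 8; Player II gets 5, best alternative 4. No profitable deviation — NE.
(C, L): Player I can switch to A (4 → 5). Not NE.
(C, M): Player I can switch to A (1 → 7). Not NE.
(C, R): Player I can switch to A (4 → 8). Not NE.
(D, L): Player I can switch to A (0 → 5). Not NE.
(D, M): Player I gets 8, best alternative 7; Player II gets 8, best alternative 1. No profitable deviation — NE.
(D, R): Player I can switch to A (7 → 8). Not NE.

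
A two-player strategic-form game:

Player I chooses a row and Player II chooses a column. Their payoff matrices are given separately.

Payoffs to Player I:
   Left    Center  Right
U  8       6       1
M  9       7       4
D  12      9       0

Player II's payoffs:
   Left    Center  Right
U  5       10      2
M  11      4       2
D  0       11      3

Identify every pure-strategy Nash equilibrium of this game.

Pure NE: (D, Center)

Player I against Left: payoffs 8, 9, 12 → best response D.
Player I against Center: payoffs 6, 7, 9 → best response D.
Player I against Right: payoffs 1, 4, 0 → best response M.
Player II against U: payoffs 5, 10, 2 → best response Center.
Player II against M: payoffs 11, 4, 2 → best response Left.
Player II against D: payoffs 0, 11, 3 → best response Center.
Mutual best responses: (D, Center).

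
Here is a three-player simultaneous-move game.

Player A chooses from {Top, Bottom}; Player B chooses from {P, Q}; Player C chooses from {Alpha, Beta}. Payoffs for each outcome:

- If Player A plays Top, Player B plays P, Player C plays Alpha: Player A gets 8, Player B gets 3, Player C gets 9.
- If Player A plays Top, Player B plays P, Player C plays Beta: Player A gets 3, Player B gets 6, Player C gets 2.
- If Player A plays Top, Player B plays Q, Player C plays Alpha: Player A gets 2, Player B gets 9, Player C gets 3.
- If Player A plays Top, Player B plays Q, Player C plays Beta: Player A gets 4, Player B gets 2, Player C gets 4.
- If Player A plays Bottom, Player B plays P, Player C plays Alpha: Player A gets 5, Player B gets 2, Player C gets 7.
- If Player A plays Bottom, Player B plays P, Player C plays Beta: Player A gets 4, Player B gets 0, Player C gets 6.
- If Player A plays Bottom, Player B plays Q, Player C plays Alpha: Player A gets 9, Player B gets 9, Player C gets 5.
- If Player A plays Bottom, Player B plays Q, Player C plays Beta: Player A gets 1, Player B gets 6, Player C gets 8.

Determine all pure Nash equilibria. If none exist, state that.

No pure-strategy Nash equilibrium.

Player A against (P, Alpha): payoffs 8, 5 → best response Top.
Player A against (P, Beta): payoffs 3, 4 → best response Bottom.
Player A against (Q, Alpha): payoffs 2, 9 → best response Bottom.
Player A against (Q, Beta): payoffs 4, 1 → best response Top.
Player B against (Top, Alpha): payoffs 3, 9 → best response Q.
Player B against (Top, Beta): payoffs 6, 2 → best response P.
Player B against (Bottom, Alpha): payoffs 2, 9 → best response Q.
Player B against (Bottom, Beta): payoffs 0, 6 → best response Q.
Player C against (Top, P): payoffs 9, 2 → best response Alpha.
Player C against (Top, Q): payoffs 3, 4 → best response Beta.
Player C against (Bottom, P): payoffs 7, 6 → best response Alpha.
Player C against (Bottom, Q): payoffs 5, 8 → best response Beta.
No profile is a mutual best response for all players.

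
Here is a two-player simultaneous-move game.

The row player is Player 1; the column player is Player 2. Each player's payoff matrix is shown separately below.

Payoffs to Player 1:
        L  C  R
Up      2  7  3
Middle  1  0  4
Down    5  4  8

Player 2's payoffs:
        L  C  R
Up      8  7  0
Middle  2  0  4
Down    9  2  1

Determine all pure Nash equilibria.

(Down, L)

For each strategy profile, look for a profitable unilateral deviation.
(Up, L): Player 1 can switch to Down (2 → 5). Not NE.
(Up, C): Player 2 can switch to L (7 → 8). Not NE.
(Up, R): Player 1 can switch to Middle (3 → 4). Not NE.
(Middle, L): Player 1 can switch to Up (1 → 2). Not NE.
(Middle, C): Player 1 can switch to Up (0 → 7). Not NE.
(Middle, R): Player 1 can switch to Down (4 → 8). Not NE.
(Down, L): Player 1 gets 5, best alternative 2; Player 2 gets 9, best alternative 2. No profitable deviation — NE.
(Down, C): Player 1 can switch to Up (4 → 7). Not NE.
(Down, R): Player 2 can switch to L (1 → 9). Not NE.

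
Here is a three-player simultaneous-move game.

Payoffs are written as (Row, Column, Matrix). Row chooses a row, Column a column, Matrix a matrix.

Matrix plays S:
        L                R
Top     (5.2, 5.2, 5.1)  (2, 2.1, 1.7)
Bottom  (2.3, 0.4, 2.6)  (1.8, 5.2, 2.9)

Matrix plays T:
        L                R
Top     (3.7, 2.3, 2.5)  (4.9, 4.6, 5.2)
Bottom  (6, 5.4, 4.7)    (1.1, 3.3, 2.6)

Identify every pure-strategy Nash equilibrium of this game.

Mark each player's best response to every combination of opponents' strategies; a profile where every player is best-responding is a pure Nash equilibrium.
Row against (L, S): payoffs 5.2, 2.3 → best response Top.
Row against (L, T): payoffs 3.7, 6 → best response Bottom.
Row against (R, S): payoffs 2, 1.8 → best response Top.
Row against (R, T): payoffs 4.9, 1.1 → best response Top.
Column against (Top, S): payoffs 5.2, 2.1 → best response L.
Column against (Top, T): payoffs 2.3, 4.6 → best response R.
Column against (Bottom, S): payoffs 0.4, 5.2 → best response R.
Column against (Bottom, T): payoffs 5.4, 3.3 → best response L.
Matrix against (Top, L): payoffs 5.1, 2.5 → best response S.
Matrix against (Top, R): payoffs 1.7, 5.2 → best response T.
Matrix against (Bottom, L): payoffs 2.6, 4.7 → best response T.
Matrix against (Bottom, R): payoffs 2.9, 2.6 → best response S.
Mutual best responses: (Top, L, S); (Top, R, T); (Bottom, L, T).

(Top, L, S), (Top, R, T), (Bottom, L, T)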